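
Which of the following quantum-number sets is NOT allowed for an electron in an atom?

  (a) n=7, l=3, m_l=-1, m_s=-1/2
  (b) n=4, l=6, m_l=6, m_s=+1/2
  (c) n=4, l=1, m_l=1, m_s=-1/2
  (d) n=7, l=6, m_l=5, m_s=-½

(b) has l = 6 ≥ n = 4, violating 0 ≤ l ≤ n−1.
The remaining sets (a), (c), (d) satisfy all four rules.

(b)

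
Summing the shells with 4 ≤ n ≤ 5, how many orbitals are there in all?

41

Shell n has n² orbitals: 4²=16 + 5²=25 = 41 orbitals.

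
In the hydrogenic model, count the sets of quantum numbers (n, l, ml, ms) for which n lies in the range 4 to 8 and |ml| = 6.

12

Per-shell orbital counts meeting the constraint:
n=7 → 2; n=8 → 4.
Orbitals: 2 + 4 = 6. Including both spin states (ms = ±1/2) gives 2 × 6 = 12 states.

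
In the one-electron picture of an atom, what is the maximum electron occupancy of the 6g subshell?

A subshell with ℓ = 4 has 2ℓ+1 = 9 orbitals, each holding 2 electrons (spin ±1/2), so 9 × 2 = 18.

18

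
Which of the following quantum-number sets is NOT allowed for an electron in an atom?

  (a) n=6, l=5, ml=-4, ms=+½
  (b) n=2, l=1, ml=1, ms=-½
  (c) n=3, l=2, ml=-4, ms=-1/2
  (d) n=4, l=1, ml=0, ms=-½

(c)

(c) has |ml| = 4 > l = 2, violating −l ≤ ml ≤ l.
The remaining sets (a), (b), (d) satisfy all four rules.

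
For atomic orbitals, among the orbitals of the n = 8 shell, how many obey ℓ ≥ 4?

Go through ℓ = 0, …, 7 (the values permitted for n = 8).
Orbitals with ℓ ≥ 4, by ℓ: ℓ=4 → 9; ℓ=5 → 11; ℓ=6 → 13; ℓ=7 → 15.
Total orbitals: 9 + 11 + 13 + 15 = 48.

48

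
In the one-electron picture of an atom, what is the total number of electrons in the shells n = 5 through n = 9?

510

Shell n has n² orbitals: 5²=25 + 6²=36 + 7²=49 + 8²=64 + 9²=81 = 255 orbitals.
Two spin states per orbital: 2 × 255 = 510 electrons.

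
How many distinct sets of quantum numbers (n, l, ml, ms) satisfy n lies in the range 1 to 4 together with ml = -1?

12

Count contributing orbitals for each principal shell:
n=2 → 1; n=3 → 2; n=4 → 3.
Orbitals: 1 + 2 + 3 = 6. Including both spin states (ms = ±1/2) gives 2 × 6 = 12 states.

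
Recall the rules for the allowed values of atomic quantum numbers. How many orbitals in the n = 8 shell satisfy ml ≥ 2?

21

The n = 8 shell has l = 0 through 7; check each.
Orbitals with ml ≥ 2, by l: l=2 → 1; l=3 → 2; l=4 → 3; l=5 → 4; l=6 → 5; l=7 → 6.
Total orbitals: 1 + 2 + 3 + 4 + 5 + 6 = 21.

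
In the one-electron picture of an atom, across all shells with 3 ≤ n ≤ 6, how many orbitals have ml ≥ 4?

Go shell by shell, enumerating (l, ml) with ml ≥ 4:
n=5 → 1; n=6 → 3.
Total orbitals: 1 + 3 = 4.

4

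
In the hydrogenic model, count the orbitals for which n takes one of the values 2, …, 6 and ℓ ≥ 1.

Treat each shell separately and count matching orbitals:
n=2 → 3; n=3 → 8; n=4 → 15; n=5 → 24; n=6 → 35.
Total orbitals: 3 + 8 + 15 + 24 + 35 = 85.

85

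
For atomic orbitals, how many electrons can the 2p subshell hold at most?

6

A subshell with l = 1 has 2l+1 = 3 orbitals, each holding 2 electrons (spin ±1/2), so 3 × 2 = 6.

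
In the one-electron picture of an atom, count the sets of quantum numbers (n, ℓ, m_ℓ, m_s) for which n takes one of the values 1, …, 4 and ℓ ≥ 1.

52

Count contributing orbitals for each principal shell:
n=2 → 3; n=3 → 8; n=4 → 15.
Orbitals: 3 + 8 + 15 = 26. Including both spin states (m_s = ±1/2) gives 2 × 26 = 52 states.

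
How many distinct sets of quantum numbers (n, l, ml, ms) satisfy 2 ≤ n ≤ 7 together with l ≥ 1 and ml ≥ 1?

Per-shell orbital counts meeting the constraint:
n=2 → 1; n=3 → 3; n=4 → 6; n=5 → 10; n=6 → 15; n=7 → 21.
Orbitals: 1 + 3 + 6 + 10 + 15 + 21 = 56. Including both spin states (ms = ±1/2) gives 2 × 56 = 112 states.

112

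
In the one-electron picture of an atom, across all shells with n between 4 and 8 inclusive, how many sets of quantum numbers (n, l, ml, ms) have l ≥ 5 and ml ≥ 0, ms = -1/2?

40

Go shell by shell, enumerating (l, ml) with l ≥ 5 and ml ≥ 0:
n=6 → 6; n=7 → 13; n=8 → 21.
Orbitals: 6 + 13 + 21 = 40. With ms fixed to -1/2 there is one state per orbital, so 40 states.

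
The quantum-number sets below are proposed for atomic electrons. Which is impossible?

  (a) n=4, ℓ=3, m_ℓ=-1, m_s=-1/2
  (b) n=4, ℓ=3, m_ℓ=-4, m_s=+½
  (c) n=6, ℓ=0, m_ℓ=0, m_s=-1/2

(b) has |m_ℓ| = 4 > ℓ = 3, violating −ℓ ≤ m_ℓ ≤ ℓ.
The remaining sets (a), (c) satisfy all four rules.

(b)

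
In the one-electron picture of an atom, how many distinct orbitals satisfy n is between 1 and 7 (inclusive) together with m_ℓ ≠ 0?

112

Go shell by shell, enumerating (ℓ, m_ℓ) with m_ℓ ≠ 0:
n=2 → 2; n=3 → 6; n=4 → 12; n=5 → 20; n=6 → 30; n=7 → 42.
Total orbitals: 2 + 6 + 12 + 20 + 30 + 42 = 112.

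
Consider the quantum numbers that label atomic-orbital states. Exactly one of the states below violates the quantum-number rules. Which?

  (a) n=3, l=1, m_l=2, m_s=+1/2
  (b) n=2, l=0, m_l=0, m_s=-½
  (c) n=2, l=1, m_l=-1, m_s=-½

(a) has |m_l| = 2 > l = 1, violating −l ≤ m_l ≤ l.
The remaining sets (b), (c) satisfy all four rules.

(a)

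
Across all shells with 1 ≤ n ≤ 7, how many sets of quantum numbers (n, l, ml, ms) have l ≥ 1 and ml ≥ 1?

For each n in the range, tally the orbitals obeying l ≥ 1 and ml ≥ 1:
n=2 → 1; n=3 → 3; n=4 → 6; n=5 → 10; n=6 → 15; n=7 → 21.
Orbitals: 1 + 3 + 6 + 10 + 15 + 21 = 56. Including both spin states (ms = ±1/2) gives 2 × 56 = 112 states.

112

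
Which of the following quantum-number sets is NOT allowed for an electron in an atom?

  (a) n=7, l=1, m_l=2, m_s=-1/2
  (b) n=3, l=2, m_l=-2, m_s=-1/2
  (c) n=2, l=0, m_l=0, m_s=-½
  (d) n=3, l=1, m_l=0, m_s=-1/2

(a)

(a) has |m_l| = 2 > l = 1, violating −l ≤ m_l ≤ l.
The remaining sets (b), (c), (d) satisfy all four rules.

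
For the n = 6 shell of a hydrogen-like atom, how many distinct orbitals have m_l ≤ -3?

6

With n = 6 the allowed l are 0, 1, …, 5.
Orbitals with m_l ≤ -3, by l: l=3 → 1; l=4 → 2; l=5 → 3.
Total orbitals: 1 + 2 + 3 = 6.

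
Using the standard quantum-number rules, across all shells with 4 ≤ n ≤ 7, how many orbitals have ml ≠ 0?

Go shell by shell, enumerating (l, ml) with ml ≠ 0:
n=4 → 12; n=5 → 20; n=6 → 30; n=7 → 42.
Total orbitals: 12 + 20 + 30 + 42 = 104.

104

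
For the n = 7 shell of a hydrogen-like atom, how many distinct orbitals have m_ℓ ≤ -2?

15

For n = 7, ℓ ranges over 0 … 6.
The (ℓ, m_ℓ) pairs meeting m_ℓ ≤ -2 give: ℓ=2 → 1; ℓ=3 → 2; ℓ=4 → 3; ℓ=5 → 4; ℓ=6 → 5.
Total orbitals: 1 + 2 + 3 + 4 + 5 = 15.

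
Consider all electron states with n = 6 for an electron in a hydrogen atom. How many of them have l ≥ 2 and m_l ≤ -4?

6

Orbitals with l ≥ 2 and m_l ≤ -4, by l: l=4 → 1; l=5 → 2.
Orbitals: 1 + 2 = 3. Each orbital carries two spin states, so 3 × 2 = 6 states.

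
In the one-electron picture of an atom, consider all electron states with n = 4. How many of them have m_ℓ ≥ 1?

12

For n = 4, ℓ ranges over 0 … 3.
Orbitals with m_ℓ ≥ 1, by ℓ: ℓ=1 → 1; ℓ=2 → 2; ℓ=3 → 3.
Orbitals: 1 + 2 + 3 = 6. Each orbital carries two spin states, so 6 × 2 = 12 states.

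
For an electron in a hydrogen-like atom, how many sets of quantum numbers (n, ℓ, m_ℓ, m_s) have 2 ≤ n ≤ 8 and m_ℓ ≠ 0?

336

Per-shell orbital counts meeting the constraint:
n=2 → 2; n=3 → 6; n=4 → 12; n=5 → 20; n=6 → 30; n=7 → 42; n=8 → 56.
Orbitals: 2 + 6 + 12 + 20 + 30 + 42 + 56 = 168. Including both spin states (m_s = ±1/2) gives 2 × 168 = 336 states.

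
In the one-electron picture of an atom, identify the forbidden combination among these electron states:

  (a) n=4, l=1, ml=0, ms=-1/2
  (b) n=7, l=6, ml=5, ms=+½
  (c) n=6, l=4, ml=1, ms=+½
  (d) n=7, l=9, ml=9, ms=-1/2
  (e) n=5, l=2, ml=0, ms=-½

(d) has l = 9 ≥ n = 7, violating 0 ≤ l ≤ n−1.
The remaining sets (a), (b), (c), (e) satisfy all four rules.

(d)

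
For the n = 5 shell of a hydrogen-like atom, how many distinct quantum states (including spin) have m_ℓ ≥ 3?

6

For n = 5, ℓ ranges over 0 … 4.
The (ℓ, m_ℓ) pairs meeting m_ℓ ≥ 3 give: ℓ=3 → 1; ℓ=4 → 2.
Orbitals: 1 + 2 = 3. Each orbital carries two spin states, so 3 × 2 = 6 states.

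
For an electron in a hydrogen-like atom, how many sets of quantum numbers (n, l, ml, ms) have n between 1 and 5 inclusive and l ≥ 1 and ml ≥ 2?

20

Per-shell orbital counts meeting the constraint:
n=3 → 1; n=4 → 3; n=5 → 6.
Orbitals: 1 + 3 + 6 = 10. Including both spin states (ms = ±1/2) gives 2 × 10 = 20 states.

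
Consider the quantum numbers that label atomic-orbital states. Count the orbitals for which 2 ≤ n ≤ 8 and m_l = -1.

Go shell by shell, enumerating (l, m_l) with m_l = -1:
n=2 → 1; n=3 → 2; n=4 → 3; n=5 → 4; n=6 → 5; n=7 → 6; n=8 → 7.
Total orbitals: 1 + 2 + 3 + 4 + 5 + 6 + 7 = 28.

28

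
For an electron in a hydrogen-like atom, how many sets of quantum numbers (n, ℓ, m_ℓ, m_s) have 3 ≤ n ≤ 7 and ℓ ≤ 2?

Work shell by shell — for each n, count the (ℓ, m_ℓ) pairs that satisfy ℓ ≤ 2:
n=3 → 9; n=4 → 9; n=5 → 9; n=6 → 9; n=7 → 9.
Orbitals: 9 + 9 + 9 + 9 + 9 = 45. Including both spin states (m_s = ±1/2) gives 2 × 45 = 90 states.

90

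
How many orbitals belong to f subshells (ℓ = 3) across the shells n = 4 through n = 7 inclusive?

An f subshell (ℓ = 3) exists for every n ≥ 4, so shells n = 4, 5, 6, 7 each contribute one — 4 subshells.
Since each f subshell has 2·3+1 = 7 orbitals, the total is 4 × 7 = 28.

28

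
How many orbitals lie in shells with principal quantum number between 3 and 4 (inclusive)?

25

Shell n has n² orbitals: 3²=9 + 4²=16 = 25 orbitals.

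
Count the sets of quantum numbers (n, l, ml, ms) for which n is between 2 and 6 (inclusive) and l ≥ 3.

100

Treat each shell separately and count matching orbitals:
n=4 → 7; n=5 → 16; n=6 → 27.
Orbitals: 7 + 16 + 27 = 50. Including both spin states (ms = ±1/2) gives 2 × 50 = 100 states.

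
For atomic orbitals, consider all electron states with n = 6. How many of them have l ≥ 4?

40

For n = 6, l ranges over 0 … 5.
Per l-value: l=4 → 9; l=5 → 11.
Orbitals: 9 + 11 = 20. Each orbital carries two spin states, so 20 × 2 = 40 states.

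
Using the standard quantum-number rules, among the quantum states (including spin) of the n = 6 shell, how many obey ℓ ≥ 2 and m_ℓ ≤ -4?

6

Orbitals with ℓ ≥ 2 and m_ℓ ≤ -4, by ℓ: ℓ=4 → 1; ℓ=5 → 2.
Orbitals: 1 + 2 = 3. Each orbital carries two spin states, so 3 × 2 = 6 states.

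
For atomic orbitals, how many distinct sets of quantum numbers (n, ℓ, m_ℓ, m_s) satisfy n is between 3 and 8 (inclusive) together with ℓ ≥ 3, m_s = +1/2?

145

For each n in the range, tally the orbitals obeying ℓ ≥ 3:
n=4 → 7; n=5 → 16; n=6 → 27; n=7 → 40; n=8 → 55.
Orbitals: 7 + 16 + 27 + 40 + 55 = 145. With m_s fixed to +1/2 there is one state per orbital, so 145 states.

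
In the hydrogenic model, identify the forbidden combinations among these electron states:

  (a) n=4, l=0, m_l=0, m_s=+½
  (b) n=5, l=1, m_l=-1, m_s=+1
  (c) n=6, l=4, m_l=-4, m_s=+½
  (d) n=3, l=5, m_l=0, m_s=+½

(b) has m_s = +1, but an electron's spin must be ±1/2.
(d) has l = 5 ≥ n = 3, violating 0 ≤ l ≤ n−1.
The remaining sets (a), (c) satisfy all four rules.

(b) and (d)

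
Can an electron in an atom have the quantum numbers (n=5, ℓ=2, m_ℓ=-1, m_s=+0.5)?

Yes

n = 5 is a positive integer. ℓ = 2 satisfies 0 ≤ ℓ ≤ n−1 = 4. m_ℓ = -1 lies in the range −ℓ … +ℓ (here −2 … 2). m_s = +1/2 is one of ±1/2.
All four constraints are satisfied.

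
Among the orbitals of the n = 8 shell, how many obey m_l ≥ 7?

Orbitals with m_l ≥ 7, by l: l=7 → 1.
Total orbitals: 1.

1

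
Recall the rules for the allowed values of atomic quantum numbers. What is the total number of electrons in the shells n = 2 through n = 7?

Shell n has n² orbitals: 2²=4 + 3²=9 + 4²=16 + 5²=25 + 6²=36 + 7²=49 = 139 orbitals.
Two spin states per orbital: 2 × 139 = 278 electrons.

278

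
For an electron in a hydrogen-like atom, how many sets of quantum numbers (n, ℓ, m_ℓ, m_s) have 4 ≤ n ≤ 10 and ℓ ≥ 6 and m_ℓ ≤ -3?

100

Go shell by shell, enumerating (ℓ, m_ℓ) with ℓ ≥ 6 and m_ℓ ≤ -3:
n=7 → 4; n=8 → 9; n=9 → 15; n=10 → 22.
Orbitals: 4 + 9 + 15 + 22 = 50. Including both spin states (m_s = ±1/2) gives 2 × 50 = 100 states.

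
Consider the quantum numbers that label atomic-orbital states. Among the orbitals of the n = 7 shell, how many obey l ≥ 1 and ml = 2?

5

For n = 7, l ranges over 0 … 6.
Contributions: l=2 → 1; l=3 → 1; l=4 → 1; l=5 → 1; l=6 → 1.
Total orbitals: 1 + 1 + 1 + 1 + 1 = 5.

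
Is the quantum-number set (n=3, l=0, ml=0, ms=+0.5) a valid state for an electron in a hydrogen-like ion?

Allowed

n = 3 is a positive integer. l = 0 satisfies 0 ≤ l ≤ n−1 = 2. ml = 0 lies in the range −l … +l (here 0). ms = +1/2 is one of ±1/2.
All four constraints are satisfied.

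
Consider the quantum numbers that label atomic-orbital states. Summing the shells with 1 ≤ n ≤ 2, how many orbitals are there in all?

Shell n has n² orbitals: 1²=1 + 2²=4 = 5 orbitals.

5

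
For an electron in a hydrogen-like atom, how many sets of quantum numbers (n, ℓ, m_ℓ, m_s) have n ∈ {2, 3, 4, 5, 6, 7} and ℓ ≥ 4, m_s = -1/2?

62

Per-shell orbital counts meeting the constraint:
n=5 → 9; n=6 → 20; n=7 → 33.
Orbitals: 9 + 20 + 33 = 62. With m_s fixed to -1/2 there is one state per orbital, so 62 states.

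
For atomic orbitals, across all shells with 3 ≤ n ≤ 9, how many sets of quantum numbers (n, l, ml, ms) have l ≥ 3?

434

Count contributing orbitals for each principal shell:
n=4 → 7; n=5 → 16; n=6 → 27; n=7 → 40; n=8 → 55; n=9 → 72.
Orbitals: 7 + 16 + 27 + 40 + 55 + 72 = 217. Including both spin states (ms = ±1/2) gives 2 × 217 = 434 states.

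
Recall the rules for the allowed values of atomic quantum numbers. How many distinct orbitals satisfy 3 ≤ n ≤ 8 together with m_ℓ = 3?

15

For each n in the range, tally the orbitals obeying m_ℓ = 3:
n=4 → 1; n=5 → 2; n=6 → 3; n=7 → 4; n=8 → 5.
Total orbitals: 1 + 2 + 3 + 4 + 5 = 15.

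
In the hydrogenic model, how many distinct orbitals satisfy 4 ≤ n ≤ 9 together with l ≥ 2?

Count contributing orbitals for each principal shell:
n=4 → 12; n=5 → 21; n=6 → 32; n=7 → 45; n=8 → 60; n=9 → 77.
Total orbitals: 12 + 21 + 32 + 45 + 60 + 77 = 247.

247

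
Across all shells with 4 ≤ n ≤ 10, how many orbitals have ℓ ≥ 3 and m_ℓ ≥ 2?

112

Per-shell orbital counts meeting the constraint:
n=4 → 2; n=5 → 5; n=6 → 9; n=7 → 14; n=8 → 20; n=9 → 27; n=10 → 35.
Total orbitals: 2 + 5 + 9 + 14 + 20 + 27 + 35 = 112.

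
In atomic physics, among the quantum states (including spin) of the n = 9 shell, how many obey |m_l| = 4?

20

For n = 9, l ranges over 0 … 8.
Orbitals with |m_l| = 4, by l: l=4 → 2; l=5 → 2; l=6 → 2; l=7 → 2; l=8 → 2.
Orbitals: 2 + 2 + 2 + 2 + 2 = 10. Each orbital carries two spin states, so 10 × 2 = 20 states.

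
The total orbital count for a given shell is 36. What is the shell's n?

n² = 36 ⇒ n = 6.

n = 6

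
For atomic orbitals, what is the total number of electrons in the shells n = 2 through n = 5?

108

Shell n has n² orbitals: 2²=4 + 3²=9 + 4²=16 + 5²=25 = 54 orbitals.
Two spin states per orbital: 2 × 54 = 108 electrons.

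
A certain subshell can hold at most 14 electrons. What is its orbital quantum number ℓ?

ℓ = 3 (f)

2(2ℓ+1) = 14 ⇒ 2ℓ+1 = 7 ⇒ ℓ = 3.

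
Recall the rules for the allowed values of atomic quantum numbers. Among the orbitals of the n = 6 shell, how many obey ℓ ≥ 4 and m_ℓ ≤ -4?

Contributions: ℓ=4 → 1; ℓ=5 → 2.
Total orbitals: 1 + 2 = 3.

3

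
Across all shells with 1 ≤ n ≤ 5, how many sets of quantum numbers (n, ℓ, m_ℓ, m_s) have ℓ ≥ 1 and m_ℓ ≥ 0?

Count contributing orbitals for each principal shell:
n=2 → 2; n=3 → 5; n=4 → 9; n=5 → 14.
Orbitals: 2 + 5 + 9 + 14 = 30. Including both spin states (m_s = ±1/2) gives 2 × 30 = 60 states.

60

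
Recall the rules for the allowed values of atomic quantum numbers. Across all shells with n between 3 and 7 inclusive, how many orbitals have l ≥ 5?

35

Treat each shell separately and count matching orbitals:
n=6 → 11; n=7 → 24.
Total orbitals: 11 + 24 = 35.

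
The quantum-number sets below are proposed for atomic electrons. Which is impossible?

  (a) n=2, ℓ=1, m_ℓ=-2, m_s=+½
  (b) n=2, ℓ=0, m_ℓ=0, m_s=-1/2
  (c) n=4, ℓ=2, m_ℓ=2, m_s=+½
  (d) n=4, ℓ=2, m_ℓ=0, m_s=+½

(a)

(a) has |m_ℓ| = 2 > ℓ = 1, violating −ℓ ≤ m_ℓ ≤ ℓ.
The remaining sets (b), (c), (d) satisfy all four rules.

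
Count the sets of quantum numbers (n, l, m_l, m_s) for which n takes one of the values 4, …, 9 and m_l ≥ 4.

For each n in the range, tally the orbitals obeying m_l ≥ 4:
n=5 → 1; n=6 → 3; n=7 → 6; n=8 → 10; n=9 → 15.
Orbitals: 1 + 3 + 6 + 10 + 15 = 35. Including both spin states (m_s = ±1/2) gives 2 × 35 = 70 states.

70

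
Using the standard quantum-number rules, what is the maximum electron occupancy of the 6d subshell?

10

A subshell with ℓ = 2 has 2ℓ+1 = 5 orbitals, each holding 2 electrons (spin ±1/2), so 5 × 2 = 10.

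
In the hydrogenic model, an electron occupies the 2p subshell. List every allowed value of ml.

-1, 0, 1

The 2p subshell has l = 1, and ml takes every integer from −l to +l. With l = 1 that gives the 3 values -1, 0, 1.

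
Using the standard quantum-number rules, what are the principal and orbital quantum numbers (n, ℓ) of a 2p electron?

n = 2, ℓ = 1

The leading integer gives n = 2; the letter 'p' means ℓ = 1.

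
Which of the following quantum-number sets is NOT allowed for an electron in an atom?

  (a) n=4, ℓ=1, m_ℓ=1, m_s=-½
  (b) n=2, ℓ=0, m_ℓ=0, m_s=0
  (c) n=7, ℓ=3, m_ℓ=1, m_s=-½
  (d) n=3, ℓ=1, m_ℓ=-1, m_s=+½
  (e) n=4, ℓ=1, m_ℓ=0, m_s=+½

(b)

(b) has m_s = 0, but an electron's spin must be ±1/2.
The remaining sets (a), (c), (d), (e) satisfy all four rules.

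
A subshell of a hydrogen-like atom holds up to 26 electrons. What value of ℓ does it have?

2(2ℓ+1) = 26 ⇒ 2ℓ+1 = 13 ⇒ ℓ = 6.

ℓ = 6 (i)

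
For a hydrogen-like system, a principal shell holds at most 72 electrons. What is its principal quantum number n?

2n² = 72 ⇒ n² = 36 ⇒ n = 6.

n = 6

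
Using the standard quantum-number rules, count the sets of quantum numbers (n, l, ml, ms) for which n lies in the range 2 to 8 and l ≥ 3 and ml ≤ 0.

Count contributing orbitals for each principal shell:
n=4 → 4; n=5 → 9; n=6 → 15; n=7 → 22; n=8 → 30.
Orbitals: 4 + 9 + 15 + 22 + 30 = 80. Including both spin states (ms = ±1/2) gives 2 × 80 = 160 states.

160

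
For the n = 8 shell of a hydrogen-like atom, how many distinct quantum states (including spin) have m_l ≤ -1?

56

Contributions: l=1 → 1; l=2 → 2; l=3 → 3; l=4 → 4; l=5 → 5; l=6 → 6; l=7 → 7.
Orbitals: 1 + 2 + 3 + 4 + 5 + 6 + 7 = 28. Each orbital carries two spin states, so 28 × 2 = 56 states.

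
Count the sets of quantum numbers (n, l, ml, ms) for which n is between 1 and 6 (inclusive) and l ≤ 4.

For each n in the range, tally the orbitals obeying l ≤ 4:
n=1 → 1; n=2 → 4; n=3 → 9; n=4 → 16; n=5 → 25; n=6 → 25.
Orbitals: 1 + 4 + 9 + 16 + 25 + 25 = 80. Including both spin states (ms = ±1/2) gives 2 × 80 = 160 states.

160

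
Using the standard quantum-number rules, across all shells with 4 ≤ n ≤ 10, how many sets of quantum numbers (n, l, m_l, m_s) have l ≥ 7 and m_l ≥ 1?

Treat each shell separately and count matching orbitals:
n=8 → 7; n=9 → 15; n=10 → 24.
Orbitals: 7 + 15 + 24 = 46. Including both spin states (m_s = ±1/2) gives 2 × 46 = 92 states.

92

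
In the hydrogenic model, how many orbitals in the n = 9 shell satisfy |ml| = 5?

8

For n = 9, l ranges over 0 … 8.
Contributions: l=5 → 2; l=6 → 2; l=7 → 2; l=8 → 2.
Total orbitals: 2 + 2 + 2 + 2 = 8.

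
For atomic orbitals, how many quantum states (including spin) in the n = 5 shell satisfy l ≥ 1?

Go through l = 0, …, 4 (the values permitted for n = 5).
Contributions: l=1 → 3; l=2 → 5; l=3 → 7; l=4 → 9.
Orbitals: 3 + 5 + 7 + 9 = 24. Each orbital carries two spin states, so 24 × 2 = 48 states.

48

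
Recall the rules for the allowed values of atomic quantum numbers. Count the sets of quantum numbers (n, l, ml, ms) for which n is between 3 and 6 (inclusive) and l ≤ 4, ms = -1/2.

75

Treat each shell separately and count matching orbitals:
n=3 → 9; n=4 → 16; n=5 → 25; n=6 → 25.
Orbitals: 9 + 16 + 25 + 25 = 75. With ms fixed to -1/2 there is one state per orbital, so 75 states.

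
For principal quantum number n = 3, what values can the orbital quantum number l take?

l is an integer with 0 ≤ l ≤ n−1, so for n = 3: l = 0, 1, 2.

0, 1, 2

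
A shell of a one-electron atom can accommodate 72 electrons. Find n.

2n² = 72 ⇒ n² = 36 ⇒ n = 6.

n = 6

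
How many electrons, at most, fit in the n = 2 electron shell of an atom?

A shell holds 2n² electrons: 2 × 2² = 2 × 4 = 8.

8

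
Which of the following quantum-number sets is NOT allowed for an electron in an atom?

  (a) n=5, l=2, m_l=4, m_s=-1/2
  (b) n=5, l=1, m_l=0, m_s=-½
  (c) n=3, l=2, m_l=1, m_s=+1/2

(a)

(a) has |m_l| = 4 > l = 2, violating −l ≤ m_l ≤ l.
The remaining sets (b), (c) satisfy all four rules.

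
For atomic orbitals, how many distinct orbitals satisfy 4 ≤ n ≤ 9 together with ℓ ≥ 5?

130

Work shell by shell — for each n, count the (ℓ, m_ℓ) pairs that satisfy ℓ ≥ 5:
n=6 → 11; n=7 → 24; n=8 → 39; n=9 → 56.
Total orbitals: 11 + 24 + 39 + 56 = 130.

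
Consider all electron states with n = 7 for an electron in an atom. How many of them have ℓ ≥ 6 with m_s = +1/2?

13

The n = 7 shell has ℓ = 0 through 6; check each.
Orbitals with ℓ ≥ 6, by ℓ: ℓ=6 → 13.
Orbitals: 13. With m_s fixed to a single value there is one state per orbital, giving 13 states.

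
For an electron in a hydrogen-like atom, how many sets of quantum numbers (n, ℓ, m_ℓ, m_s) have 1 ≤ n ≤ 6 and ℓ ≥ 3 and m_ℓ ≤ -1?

44

Count contributing orbitals for each principal shell:
n=4 → 3; n=5 → 7; n=6 → 12.
Orbitals: 3 + 7 + 12 = 22. Including both spin states (m_s = ±1/2) gives 2 × 22 = 44 states.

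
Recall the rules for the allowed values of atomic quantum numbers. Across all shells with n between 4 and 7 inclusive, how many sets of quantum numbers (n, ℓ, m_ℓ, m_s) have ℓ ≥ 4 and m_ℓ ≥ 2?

44

Per-shell orbital counts meeting the constraint:
n=5 → 3; n=6 → 7; n=7 → 12.
Orbitals: 3 + 7 + 12 = 22. Including both spin states (m_s = ±1/2) gives 2 × 22 = 44 states.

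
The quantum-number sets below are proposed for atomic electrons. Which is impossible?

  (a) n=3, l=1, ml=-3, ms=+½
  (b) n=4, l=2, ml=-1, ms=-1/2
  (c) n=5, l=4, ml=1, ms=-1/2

(a)

(a) has |ml| = 3 > l = 1, violating −l ≤ ml ≤ l.
The remaining sets (b), (c) satisfy all four rules.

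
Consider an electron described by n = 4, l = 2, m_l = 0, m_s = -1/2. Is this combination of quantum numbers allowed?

Allowed

n = 4 is a positive integer. l = 2 satisfies 0 ≤ l ≤ n−1 = 3. m_l = 0 lies in the range −l … +l (here −2 … 2). m_s = -1/2 is one of ±1/2.
All four constraints are satisfied.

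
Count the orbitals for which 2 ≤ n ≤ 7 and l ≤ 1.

24

Work shell by shell — for each n, count the (l, m_l) pairs that satisfy l ≤ 1:
n=2 → 4; n=3 → 4; n=4 → 4; n=5 → 4; n=6 → 4; n=7 → 4.
Total orbitals: 4 + 4 + 4 + 4 + 4 + 4 = 24.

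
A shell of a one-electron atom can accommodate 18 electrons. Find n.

n = 3

2n² = 18 ⇒ n² = 9 ⇒ n = 3.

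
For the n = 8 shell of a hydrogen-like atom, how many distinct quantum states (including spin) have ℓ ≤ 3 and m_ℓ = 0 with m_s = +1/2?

With n = 8 the allowed ℓ are 0, 1, …, 7.
Orbitals with ℓ ≤ 3 and m_ℓ = 0, by ℓ: ℓ=0 → 1; ℓ=1 → 1; ℓ=2 → 1; ℓ=3 → 1.
Orbitals: 1 + 1 + 1 + 1 = 4. With m_s fixed to a single value there is one state per orbital, giving 4 states.

4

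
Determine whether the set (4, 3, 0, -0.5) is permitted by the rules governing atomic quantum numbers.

n = 4 is a positive integer. l = 3 satisfies 0 ≤ l ≤ n−1 = 3. ml = 0 lies in the range −l … +l (here −3 … 3). ms = -1/2 is one of ±1/2.
All four constraints are satisfied.

Valid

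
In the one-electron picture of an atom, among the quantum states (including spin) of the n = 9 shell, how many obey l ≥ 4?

For n = 9, l ranges over 0 … 8.
Per l-value: l=4 → 9; l=5 → 11; l=6 → 13; l=7 → 15; l=8 → 17.
Orbitals: 9 + 11 + 13 + 15 + 17 = 65. Each orbital carries two spin states, so 65 × 2 = 130 states.

130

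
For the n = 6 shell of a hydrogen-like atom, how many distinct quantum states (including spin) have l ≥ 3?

54

Per l-value: l=3 → 7; l=4 → 9; l=5 → 11.
Orbitals: 7 + 9 + 11 = 27. Each orbital carries two spin states, so 27 × 2 = 54 states.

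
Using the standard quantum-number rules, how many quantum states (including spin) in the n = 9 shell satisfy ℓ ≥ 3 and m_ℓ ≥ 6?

12

Contributions: ℓ=6 → 1; ℓ=7 → 2; ℓ=8 → 3.
Orbitals: 1 + 2 + 3 = 6. Each orbital carries two spin states, so 6 × 2 = 12 states.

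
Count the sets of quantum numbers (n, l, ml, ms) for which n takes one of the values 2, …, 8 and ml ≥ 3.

Work shell by shell — for each n, count the (l, ml) pairs that satisfy ml ≥ 3:
n=4 → 1; n=5 → 3; n=6 → 6; n=7 → 10; n=8 → 15.
Orbitals: 1 + 3 + 6 + 10 + 15 = 35. Including both spin states (ms = ±1/2) gives 2 × 35 = 70 states.

70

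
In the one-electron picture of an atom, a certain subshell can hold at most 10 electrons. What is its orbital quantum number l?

2(2l+1) = 10 ⇒ 2l+1 = 5 ⇒ l = 2.

l = 2 (d)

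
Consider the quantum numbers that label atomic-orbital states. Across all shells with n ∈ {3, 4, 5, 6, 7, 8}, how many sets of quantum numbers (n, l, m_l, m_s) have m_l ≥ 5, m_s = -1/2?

10

Count contributing orbitals for each principal shell:
n=6 → 1; n=7 → 3; n=8 → 6.
Orbitals: 1 + 3 + 6 = 10. With m_s fixed to -1/2 there is one state per orbital, so 10 states.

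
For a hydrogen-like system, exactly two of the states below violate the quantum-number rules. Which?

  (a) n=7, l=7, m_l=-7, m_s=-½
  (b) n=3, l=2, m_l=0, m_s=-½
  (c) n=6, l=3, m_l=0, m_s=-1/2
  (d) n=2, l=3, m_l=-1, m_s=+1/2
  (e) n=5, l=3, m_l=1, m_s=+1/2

(a) and (d)

(a) has l = 7 ≥ n = 7, violating 0 ≤ l ≤ n−1.
(d) has l = 3 ≥ n = 2, violating 0 ≤ l ≤ n−1.
The remaining sets (b), (c), (e) satisfy all four rules.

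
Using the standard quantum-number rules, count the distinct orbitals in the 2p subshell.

3

A subshell has 2l+1 orbitals; with l = 1, that's 3.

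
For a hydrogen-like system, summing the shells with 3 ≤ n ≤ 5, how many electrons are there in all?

Shell n has n² orbitals: 3²=9 + 4²=16 + 5²=25 = 50 orbitals.
Two spin states per orbital: 2 × 50 = 100 electrons.

100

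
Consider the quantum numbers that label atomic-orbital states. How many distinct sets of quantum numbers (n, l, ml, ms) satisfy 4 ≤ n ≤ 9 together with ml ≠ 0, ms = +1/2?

Work shell by shell — for each n, count the (l, ml) pairs that satisfy ml ≠ 0:
n=4 → 12; n=5 → 20; n=6 → 30; n=7 → 42; n=8 → 56; n=9 → 72.
Orbitals: 12 + 20 + 30 + 42 + 56 + 72 = 232. With ms fixed to +1/2 there is one state per orbital, so 232 states.

232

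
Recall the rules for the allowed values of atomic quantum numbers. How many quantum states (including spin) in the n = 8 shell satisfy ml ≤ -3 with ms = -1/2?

15

Orbitals with ml ≤ -3, by l: l=3 → 1; l=4 → 2; l=5 → 3; l=6 → 4; l=7 → 5.
Orbitals: 1 + 2 + 3 + 4 + 5 = 15. With ms fixed to a single value there is one state per orbital, giving 15 states.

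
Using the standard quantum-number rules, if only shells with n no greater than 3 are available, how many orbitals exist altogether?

Total orbitals = 1² + 2² + 3² = 14.

14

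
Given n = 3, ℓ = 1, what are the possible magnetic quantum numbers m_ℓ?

m_ℓ takes every integer from −ℓ to +ℓ. With ℓ = 1 that gives the 3 values -1, 0, 1.

-1, 0, 1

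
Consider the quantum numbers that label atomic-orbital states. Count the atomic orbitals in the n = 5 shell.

25

The n = 5 shell contains n² = 5² = 25 orbitals.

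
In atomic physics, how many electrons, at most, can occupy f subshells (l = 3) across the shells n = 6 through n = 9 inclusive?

An f subshell (l = 3) exists for every n ≥ 4, so shells n = 6, 7, 8, 9 each contribute one — 4 subshells.
Since each f subshell holds 2(2·3+1) = 14 electrons, the total is 4 × 14 = 56.

56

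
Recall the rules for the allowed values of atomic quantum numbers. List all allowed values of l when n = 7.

0, 1, 2, 3, 4, 5, 6

l is an integer with 0 ≤ l ≤ n−1, so for n = 7: l = 0, 1, 2, 3, 4, 5, 6.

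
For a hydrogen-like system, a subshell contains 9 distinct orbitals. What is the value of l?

2l+1 = 9 gives l = 4.

l = 4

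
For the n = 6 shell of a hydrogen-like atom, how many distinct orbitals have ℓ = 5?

11

The (ℓ, m_ℓ) pairs meeting ℓ = 5 give: ℓ=5 → 11.
Total orbitals: 11.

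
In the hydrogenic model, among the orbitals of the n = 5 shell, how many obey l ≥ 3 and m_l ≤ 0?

9

Contributions: l=3 → 4; l=4 → 5.
Total orbitals: 4 + 5 = 9.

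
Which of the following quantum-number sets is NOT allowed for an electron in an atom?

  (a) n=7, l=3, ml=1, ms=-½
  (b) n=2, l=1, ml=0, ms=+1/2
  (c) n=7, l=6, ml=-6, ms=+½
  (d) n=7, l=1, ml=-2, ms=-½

(d)

(d) has |ml| = 2 > l = 1, violating −l ≤ ml ≤ l.
The remaining sets (a), (b), (c) satisfy all four rules.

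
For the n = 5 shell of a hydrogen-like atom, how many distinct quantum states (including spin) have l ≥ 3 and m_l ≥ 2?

The n = 5 shell has l = 0 through 4; check each.
Contributions: l=3 → 2; l=4 → 3.
Orbitals: 2 + 3 = 5. Each orbital carries two spin states, so 5 × 2 = 10 states.

10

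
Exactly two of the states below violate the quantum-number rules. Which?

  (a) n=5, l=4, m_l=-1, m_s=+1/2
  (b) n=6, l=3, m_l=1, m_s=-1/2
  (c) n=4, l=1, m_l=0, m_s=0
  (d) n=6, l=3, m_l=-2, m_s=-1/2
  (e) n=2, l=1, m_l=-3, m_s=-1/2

(c) has m_s = 0, but an electron's spin must be ±1/2.
(e) has |m_l| = 3 > l = 1, violating −l ≤ m_l ≤ l.
The remaining sets (a), (b), (d) satisfy all four rules.

(c) and (e)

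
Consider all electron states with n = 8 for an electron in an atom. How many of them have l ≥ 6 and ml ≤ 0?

30

With n = 8 the allowed l are 0, 1, …, 7.
The (l, ml) pairs meeting l ≥ 6 and ml ≤ 0 give: l=6 → 7; l=7 → 8.
Orbitals: 7 + 8 = 15. Each orbital carries two spin states, so 15 × 2 = 30 states.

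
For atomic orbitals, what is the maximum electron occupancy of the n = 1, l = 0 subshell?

2

A subshell with l = 0 has 2l+1 = 1 orbital, each holding 2 electrons (spin ±1/2), so 1 × 2 = 2.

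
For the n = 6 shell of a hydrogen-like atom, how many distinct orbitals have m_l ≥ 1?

With n = 6 the allowed l are 0, 1, …, 5.
Orbitals with m_l ≥ 1, by l: l=1 → 1; l=2 → 2; l=3 → 3; l=4 → 4; l=5 → 5.
Total orbitals: 1 + 2 + 3 + 4 + 5 = 15.

15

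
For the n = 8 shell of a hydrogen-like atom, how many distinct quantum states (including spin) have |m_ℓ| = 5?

12

For n = 8, ℓ ranges over 0 … 7.
Contributions: ℓ=5 → 2; ℓ=6 → 2; ℓ=7 → 2.
Orbitals: 2 + 2 + 2 = 6. Each orbital carries two spin states, so 6 × 2 = 12 states.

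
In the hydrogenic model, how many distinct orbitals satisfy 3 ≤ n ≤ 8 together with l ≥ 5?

Count contributing orbitals for each principal shell:
n=6 → 11; n=7 → 24; n=8 → 39.
Total orbitals: 11 + 24 + 39 = 74.

74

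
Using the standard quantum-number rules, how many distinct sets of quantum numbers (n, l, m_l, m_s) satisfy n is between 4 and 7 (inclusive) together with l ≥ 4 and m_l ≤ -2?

Go shell by shell, enumerating (l, m_l) with l ≥ 4 and m_l ≤ -2:
n=5 → 3; n=6 → 7; n=7 → 12.
Orbitals: 3 + 7 + 12 = 22. Including both spin states (m_s = ±1/2) gives 2 × 22 = 44 states.

44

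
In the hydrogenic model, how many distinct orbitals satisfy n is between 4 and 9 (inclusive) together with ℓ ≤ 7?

Per-shell orbital counts meeting the constraint:
n=4 → 16; n=5 → 25; n=6 → 36; n=7 → 49; n=8 → 64; n=9 → 64.
Total orbitals: 16 + 25 + 36 + 49 + 64 + 64 = 254.

254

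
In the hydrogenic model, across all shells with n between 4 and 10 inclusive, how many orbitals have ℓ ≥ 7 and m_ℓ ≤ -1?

46

For each n in the range, tally the orbitals obeying ℓ ≥ 7 and m_ℓ ≤ -1:
n=8 → 7; n=9 → 15; n=10 → 24.
Total orbitals: 7 + 15 + 24 = 46.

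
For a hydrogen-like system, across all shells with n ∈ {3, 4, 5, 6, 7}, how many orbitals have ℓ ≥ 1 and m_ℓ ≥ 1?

55

Go shell by shell, enumerating (ℓ, m_ℓ) with ℓ ≥ 1 and m_ℓ ≥ 1:
n=3 → 3; n=4 → 6; n=5 → 10; n=6 → 15; n=7 → 21.
Total orbitals: 3 + 6 + 10 + 15 + 21 = 55.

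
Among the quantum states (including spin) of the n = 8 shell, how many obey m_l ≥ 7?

The n = 8 shell has l = 0 through 7; check each.
The (l, m_l) pairs meeting m_l ≥ 7 give: l=7 → 1.
Orbitals: 1. Each orbital carries two spin states, so 1 × 2 = 2 states.

2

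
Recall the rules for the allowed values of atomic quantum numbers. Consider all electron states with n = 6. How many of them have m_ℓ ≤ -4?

6

For n = 6, ℓ ranges over 0 … 5.
The (ℓ, m_ℓ) pairs meeting m_ℓ ≤ -4 give: ℓ=4 → 1; ℓ=5 → 2.
Orbitals: 1 + 2 = 3. Each orbital carries two spin states, so 3 × 2 = 6 states.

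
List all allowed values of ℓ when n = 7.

0, 1, 2, 3, 4, 5, 6

ℓ is an integer with 0 ≤ ℓ ≤ n−1, so for n = 7: ℓ = 0, 1, 2, 3, 4, 5, 6.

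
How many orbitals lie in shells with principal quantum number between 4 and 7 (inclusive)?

Shell n has n² orbitals: 4²=16 + 5²=25 + 6²=36 + 7²=49 = 126 orbitals.

126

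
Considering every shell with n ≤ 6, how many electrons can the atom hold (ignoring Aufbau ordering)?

182

Total orbitals = 1² + 2² + 3² + 4² + 5² + 6² = 91. Doubling for spin gives 182 electrons.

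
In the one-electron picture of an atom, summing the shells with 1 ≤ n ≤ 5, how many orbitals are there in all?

55

Shell n has n² orbitals: 1²=1 + 2²=4 + 3²=9 + 4²=16 + 5²=25 = 55 orbitals.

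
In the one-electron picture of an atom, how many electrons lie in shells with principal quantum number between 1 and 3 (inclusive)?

Shell n has n² orbitals: 1²=1 + 2²=4 + 3²=9 = 14 orbitals.
Two spin states per orbital: 2 × 14 = 28 electrons.

28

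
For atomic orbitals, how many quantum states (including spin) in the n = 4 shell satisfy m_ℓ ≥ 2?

The n = 4 shell has ℓ = 0 through 3; check each.
The (ℓ, m_ℓ) pairs meeting m_ℓ ≥ 2 give: ℓ=2 → 1; ℓ=3 → 2.
Orbitals: 1 + 2 = 3. Each orbital carries two spin states, so 3 × 2 = 6 states.

6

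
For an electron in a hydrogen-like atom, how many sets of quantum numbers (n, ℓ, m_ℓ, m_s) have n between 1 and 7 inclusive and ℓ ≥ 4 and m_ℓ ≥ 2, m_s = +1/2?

Go shell by shell, enumerating (ℓ, m_ℓ) with ℓ ≥ 4 and m_ℓ ≥ 2:
n=5 → 3; n=6 → 7; n=7 → 12.
Orbitals: 3 + 7 + 12 = 22. With m_s fixed to +1/2 there is one state per orbital, so 22 states.

22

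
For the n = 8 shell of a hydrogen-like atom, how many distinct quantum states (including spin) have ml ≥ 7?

With n = 8 the allowed l are 0, 1, …, 7.
Contributions: l=7 → 1.
Orbitals: 1. Each orbital carries two spin states, so 1 × 2 = 2 states.

2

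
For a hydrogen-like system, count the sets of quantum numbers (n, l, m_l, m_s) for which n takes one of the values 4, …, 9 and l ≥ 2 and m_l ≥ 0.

274

Go shell by shell, enumerating (l, m_l) with l ≥ 2 and m_l ≥ 0:
n=4 → 7; n=5 → 12; n=6 → 18; n=7 → 25; n=8 → 33; n=9 → 42.
Orbitals: 7 + 12 + 18 + 25 + 33 + 42 = 137. Including both spin states (m_s = ±1/2) gives 2 × 137 = 274 states.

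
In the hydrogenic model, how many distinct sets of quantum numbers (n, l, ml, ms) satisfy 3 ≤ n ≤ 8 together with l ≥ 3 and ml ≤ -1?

130

Go shell by shell, enumerating (l, ml) with l ≥ 3 and ml ≤ -1:
n=4 → 3; n=5 → 7; n=6 → 12; n=7 → 18; n=8 → 25.
Orbitals: 3 + 7 + 12 + 18 + 25 = 65. Including both spin states (ms = ±1/2) gives 2 × 65 = 130 states.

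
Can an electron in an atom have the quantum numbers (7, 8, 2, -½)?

Invalid

The orbital quantum number must satisfy 0 ≤ l ≤ n−1. With n = 7 the allowed l values are 0, 1, 2, 3, 4, 5, 6, so l = 8 is out of range.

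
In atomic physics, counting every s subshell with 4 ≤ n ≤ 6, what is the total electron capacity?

6

An s subshell (l = 0) exists for every n ≥ 1, so shells n = 4, 5, 6 each contribute one — 3 subshells.
Since each s subshell holds 2(2·0+1) = 2 electrons, the total is 3 × 2 = 6.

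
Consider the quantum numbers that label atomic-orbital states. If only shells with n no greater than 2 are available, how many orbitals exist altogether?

Total orbitals = 1² + 2² = 5.

5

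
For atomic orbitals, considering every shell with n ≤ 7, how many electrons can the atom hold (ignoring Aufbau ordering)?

280

Total orbitals = 1² + 2² + 3² + 4² + 5² + 6² + 7² = 140. Doubling for spin gives 280 electrons.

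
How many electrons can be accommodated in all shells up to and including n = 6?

Total orbitals = 1² + 2² + 3² + 4² + 5² + 6² = 91. Doubling for spin gives 182 electrons.

182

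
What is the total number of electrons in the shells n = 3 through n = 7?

270

Shell n has n² orbitals: 3²=9 + 4²=16 + 5²=25 + 6²=36 + 7²=49 = 135 orbitals.
Two spin states per orbital: 2 × 135 = 270 electrons.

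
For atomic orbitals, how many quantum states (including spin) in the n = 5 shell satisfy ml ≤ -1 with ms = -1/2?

10

The n = 5 shell has l = 0 through 4; check each.
Per l-value: l=1 → 1; l=2 → 2; l=3 → 3; l=4 → 4.
Orbitals: 1 + 2 + 3 + 4 = 10. With ms fixed to a single value there is one state per orbital, giving 10 states.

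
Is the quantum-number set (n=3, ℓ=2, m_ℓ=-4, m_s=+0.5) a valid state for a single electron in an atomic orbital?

Not allowed

The magnetic quantum number must satisfy −ℓ ≤ m_ℓ ≤ ℓ. With ℓ = 2, m_ℓ can only be -2, -1, 0, 1, 2, so m_ℓ = -4 is forbidden.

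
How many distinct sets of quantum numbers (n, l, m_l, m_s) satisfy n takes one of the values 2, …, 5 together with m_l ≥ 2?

Go shell by shell, enumerating (l, m_l) with m_l ≥ 2:
n=3 → 1; n=4 → 3; n=5 → 6.
Orbitals: 1 + 3 + 6 = 10. Including both spin states (m_s = ±1/2) gives 2 × 10 = 20 states.

20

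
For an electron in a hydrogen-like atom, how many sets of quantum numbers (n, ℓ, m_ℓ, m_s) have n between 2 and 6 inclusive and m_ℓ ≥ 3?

For each n in the range, tally the orbitals obeying m_ℓ ≥ 3:
n=4 → 1; n=5 → 3; n=6 → 6.
Orbitals: 1 + 3 + 6 = 10. Including both spin states (m_s = ±1/2) gives 2 × 10 = 20 states.

20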